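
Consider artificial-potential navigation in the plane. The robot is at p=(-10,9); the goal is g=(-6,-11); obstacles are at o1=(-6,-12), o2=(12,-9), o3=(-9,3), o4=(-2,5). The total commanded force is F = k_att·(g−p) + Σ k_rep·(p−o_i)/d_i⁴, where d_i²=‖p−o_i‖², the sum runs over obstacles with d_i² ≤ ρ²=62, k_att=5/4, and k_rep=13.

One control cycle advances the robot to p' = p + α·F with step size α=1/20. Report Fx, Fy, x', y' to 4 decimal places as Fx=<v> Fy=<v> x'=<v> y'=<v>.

F_att = 5/4·(g−p) = 5/4·(4,-20) = (5.0000,-25.0000)
o1: d²=457 > ρ²=62 → inactive
o2: d²=808 > ρ²=62 → inactive
o3: d²=37 ≤ ρ²=62; F_rep = 13·(-1,6)/37² = (-0.0095,0.0570)
o4: d²=80 > ρ²=62 → inactive
F = F_att + ΣF_rep = (4.9905,-24.9430)
p' = p + 1/20·F = (-9.7505,7.7528)

Fx=4.9905 Fy=-24.9430 x'=-9.7505 y'=7.7528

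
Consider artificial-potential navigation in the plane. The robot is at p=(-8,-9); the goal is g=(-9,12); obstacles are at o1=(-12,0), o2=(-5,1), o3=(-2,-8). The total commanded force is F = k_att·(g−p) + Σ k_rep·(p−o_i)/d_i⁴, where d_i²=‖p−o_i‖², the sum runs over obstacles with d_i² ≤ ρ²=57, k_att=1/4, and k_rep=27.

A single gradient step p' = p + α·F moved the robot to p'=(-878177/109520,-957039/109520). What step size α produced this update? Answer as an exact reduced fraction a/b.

F_att = 1/4·(g−p) = 1/4·(-1,21) = (-0.2500,5.2500)
o1: d²=97 > ρ²=57 → inactive
o2: d²=109 > ρ²=57 → inactive
o3: d²=37 ≤ ρ²=57; F_rep = 27·(-6,-1)/37² = (-0.1183,-0.0197)
F = F_att + ΣF_rep = (-0.3683,5.2303)
Δp = p'−p = (-0.0184,0.2615); α = Δx/Fx = (-2017/109520) / (-2017/5476) = 1/20
check: Δy/Fy = (28641/109520) / (28641/5476) = 1/20 ✓

α = 1/20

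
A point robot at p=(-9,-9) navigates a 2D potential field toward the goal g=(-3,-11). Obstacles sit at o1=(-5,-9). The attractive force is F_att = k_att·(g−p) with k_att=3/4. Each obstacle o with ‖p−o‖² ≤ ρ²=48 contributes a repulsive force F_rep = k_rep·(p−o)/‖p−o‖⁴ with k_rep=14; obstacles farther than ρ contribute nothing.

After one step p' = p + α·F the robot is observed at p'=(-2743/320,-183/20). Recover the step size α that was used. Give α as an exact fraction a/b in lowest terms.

F_att = 3/4·(g−p) = 3/4·(6,-2) = (4.5000,-1.5000)
o1: d²=16 ≤ ρ²=48; F_rep = 14·(-4,0)/16² = (-0.2188,0.0000)
F = F_att + ΣF_rep = (4.2812,-1.5000)
Δp = p'−p = (0.4281,-0.1500); α = Δx/Fx = (137/320) / (137/32) = 1/10
check: Δy/Fy = (-3/20) / (-3/2) = 1/10 ✓

α = 1/10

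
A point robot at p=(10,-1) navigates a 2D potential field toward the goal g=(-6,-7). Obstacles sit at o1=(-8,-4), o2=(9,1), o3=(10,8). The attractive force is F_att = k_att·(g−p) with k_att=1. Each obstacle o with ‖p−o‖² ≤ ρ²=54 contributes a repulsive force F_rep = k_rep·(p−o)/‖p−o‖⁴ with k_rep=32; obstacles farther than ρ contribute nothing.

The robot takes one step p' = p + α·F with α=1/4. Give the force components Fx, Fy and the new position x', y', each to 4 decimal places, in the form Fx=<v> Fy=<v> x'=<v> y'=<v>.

Fx=-14.7200 Fy=-8.5600 x'=6.3200 y'=-3.1400

F_att = 1·(g−p) = 1·(-16,-6) = (-16.0000,-6.0000)
o1: d²=333 > ρ²=54 → inactive
o2: d²=5 ≤ ρ²=54; F_rep = 32·(1,-2)/5² = (1.2800,-2.5600)
o3: d²=81 > ρ²=54 → inactive
F = F_att + ΣF_rep = (-14.7200,-8.5600)
p' = p + 1/4·F = (6.3200,-3.1400)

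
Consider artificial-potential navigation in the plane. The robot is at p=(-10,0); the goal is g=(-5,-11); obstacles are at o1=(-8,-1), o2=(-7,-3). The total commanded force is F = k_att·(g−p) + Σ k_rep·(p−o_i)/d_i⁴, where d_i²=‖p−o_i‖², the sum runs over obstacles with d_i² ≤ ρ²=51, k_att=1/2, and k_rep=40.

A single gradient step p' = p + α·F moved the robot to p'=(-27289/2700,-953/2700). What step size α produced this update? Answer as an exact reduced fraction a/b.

α = 1/10

F_att = 1/2·(g−p) = 1/2·(5,-11) = (2.5000,-5.5000)
o1: d²=5 ≤ ρ²=51; F_rep = 40·(-2,1)/5² = (-3.2000,1.6000)
o2: d²=18 ≤ ρ²=51; F_rep = 40·(-3,3)/18² = (-0.3704,0.3704)
F = F_att + ΣF_rep = (-1.0704,-3.5296)
Δp = p'−p = (-0.1070,-0.3530); α = Δx/Fx = (-289/2700) / (-289/270) = 1/10
check: Δy/Fy = (-953/2700) / (-953/270) = 1/10 ✓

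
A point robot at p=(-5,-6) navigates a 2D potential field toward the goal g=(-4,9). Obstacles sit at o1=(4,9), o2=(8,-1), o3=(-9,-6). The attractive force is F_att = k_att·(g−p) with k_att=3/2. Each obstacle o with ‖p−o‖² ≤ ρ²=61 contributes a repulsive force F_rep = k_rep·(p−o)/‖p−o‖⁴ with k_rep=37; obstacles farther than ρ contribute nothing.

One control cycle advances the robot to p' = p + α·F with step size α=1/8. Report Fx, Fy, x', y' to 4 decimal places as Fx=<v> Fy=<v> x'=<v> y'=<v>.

Fx=2.0781 Fy=22.5000 x'=-4.7402 y'=-3.1875

F_att = 3/2·(g−p) = 3/2·(1,15) = (1.5000,22.5000)
o1: d²=306 > ρ²=61 → inactive
o2: d²=194 > ρ²=61 → inactive
o3: d²=16 ≤ ρ²=61; F_rep = 37·(4,0)/16² = (0.5781,0.0000)
F = F_att + ΣF_rep = (2.0781,22.5000)
p' = p + 1/8·F = (-4.7402,-3.1875)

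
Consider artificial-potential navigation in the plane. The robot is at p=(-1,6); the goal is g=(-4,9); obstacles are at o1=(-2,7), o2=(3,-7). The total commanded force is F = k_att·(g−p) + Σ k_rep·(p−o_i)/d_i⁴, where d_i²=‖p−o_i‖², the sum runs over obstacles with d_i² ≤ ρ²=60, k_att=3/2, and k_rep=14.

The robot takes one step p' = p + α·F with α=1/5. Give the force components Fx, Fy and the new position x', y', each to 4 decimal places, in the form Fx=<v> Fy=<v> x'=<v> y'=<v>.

Fx=-1.0000 Fy=1.0000 x'=-1.2000 y'=6.2000

F_att = 3/2·(g−p) = 3/2·(-3,3) = (-4.5000,4.5000)
o1: d²=2 ≤ ρ²=60; F_rep = 14·(1,-1)/2² = (3.5000,-3.5000)
o2: d²=185 > ρ²=60 → inactive
F = F_att + ΣF_rep = (-1.0000,1.0000)
p' = p + 1/5·F = (-1.2000,6.2000)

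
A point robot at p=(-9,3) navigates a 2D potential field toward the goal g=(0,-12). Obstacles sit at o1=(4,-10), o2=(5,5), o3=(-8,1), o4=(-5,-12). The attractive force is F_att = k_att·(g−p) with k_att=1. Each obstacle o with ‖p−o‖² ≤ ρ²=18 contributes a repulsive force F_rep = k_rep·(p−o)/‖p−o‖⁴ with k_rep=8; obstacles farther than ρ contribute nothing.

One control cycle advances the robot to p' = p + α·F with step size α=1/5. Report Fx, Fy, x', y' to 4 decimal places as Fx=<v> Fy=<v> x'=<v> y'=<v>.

F_att = 1·(g−p) = 1·(9,-15) = (9.0000,-15.0000)
o1: d²=338 > ρ²=18 → inactive
o2: d²=200 > ρ²=18 → inactive
o3: d²=5 ≤ ρ²=18; F_rep = 8·(-1,2)/5² = (-0.3200,0.6400)
o4: d²=241 > ρ²=18 → inactive
F = F_att + ΣF_rep = (8.6800,-14.3600)
p' = p + 1/5·F = (-7.2640,0.1280)

Fx=8.6800 Fy=-14.3600 x'=-7.2640 y'=0.1280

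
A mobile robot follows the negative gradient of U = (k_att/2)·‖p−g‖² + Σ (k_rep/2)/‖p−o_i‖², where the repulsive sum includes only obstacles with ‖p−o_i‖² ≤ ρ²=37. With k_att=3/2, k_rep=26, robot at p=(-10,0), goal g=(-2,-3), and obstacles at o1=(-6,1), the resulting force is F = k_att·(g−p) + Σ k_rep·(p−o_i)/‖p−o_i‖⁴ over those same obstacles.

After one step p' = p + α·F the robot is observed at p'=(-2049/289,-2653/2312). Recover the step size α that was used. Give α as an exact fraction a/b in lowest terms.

F_att = 3/2·(g−p) = 3/2·(8,-3) = (12.0000,-4.5000)
o1: d²=17 ≤ ρ²=37; F_rep = 26·(-4,-1)/17² = (-0.3599,-0.0900)
F = F_att + ΣF_rep = (11.6401,-4.5900)
Δp = p'−p = (2.9100,-1.1475); α = Δx/Fx = (841/289) / (3364/289) = 1/4
check: Δy/Fy = (-2653/2312) / (-2653/578) = 1/4 ✓

α = 1/4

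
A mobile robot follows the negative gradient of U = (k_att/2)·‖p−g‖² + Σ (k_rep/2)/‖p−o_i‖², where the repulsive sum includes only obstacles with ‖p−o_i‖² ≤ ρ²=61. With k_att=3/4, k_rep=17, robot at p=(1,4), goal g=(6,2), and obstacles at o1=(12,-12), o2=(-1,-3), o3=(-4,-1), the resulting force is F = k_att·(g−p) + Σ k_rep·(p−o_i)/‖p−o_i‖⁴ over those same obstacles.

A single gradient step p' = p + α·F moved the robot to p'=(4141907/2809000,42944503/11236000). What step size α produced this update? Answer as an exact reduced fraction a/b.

F_att = 3/4·(g−p) = 3/4·(5,-2) = (3.7500,-1.5000)
o1: d²=377 > ρ²=61 → inactive
o2: d²=53 ≤ ρ²=61; F_rep = 17·(2,7)/53² = (0.0121,0.0424)
o3: d²=50 ≤ ρ²=61; F_rep = 17·(5,5)/50² = (0.0340,0.0340)
F = F_att + ΣF_rep = (3.7961,-1.4236)
Δp = p'−p = (0.4745,-0.1780); α = Δx/Fx = (1332907/2809000) / (1332907/351125) = 1/8
check: Δy/Fy = (-1999497/11236000) / (-1999497/1404500) = 1/8 ✓

α = 1/8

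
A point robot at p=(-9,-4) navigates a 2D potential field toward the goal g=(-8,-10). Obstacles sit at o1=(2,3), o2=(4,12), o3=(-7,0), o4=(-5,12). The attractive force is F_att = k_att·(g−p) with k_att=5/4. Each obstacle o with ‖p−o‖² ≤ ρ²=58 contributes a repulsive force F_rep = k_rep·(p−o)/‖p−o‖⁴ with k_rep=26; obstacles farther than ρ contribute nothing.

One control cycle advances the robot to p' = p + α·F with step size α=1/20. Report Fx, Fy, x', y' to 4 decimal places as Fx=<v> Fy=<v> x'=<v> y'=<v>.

F_att = 5/4·(g−p) = 5/4·(1,-6) = (1.2500,-7.5000)
o1: d²=170 > ρ²=58 → inactive
o2: d²=425 > ρ²=58 → inactive
o3: d²=20 ≤ ρ²=58; F_rep = 26·(-2,-4)/20² = (-0.1300,-0.2600)
o4: d²=272 > ρ²=58 → inactive
F = F_att + ΣF_rep = (1.1200,-7.7600)
p' = p + 1/20·F = (-8.9440,-4.3880)

Fx=1.1200 Fy=-7.7600 x'=-8.9440 y'=-4.3880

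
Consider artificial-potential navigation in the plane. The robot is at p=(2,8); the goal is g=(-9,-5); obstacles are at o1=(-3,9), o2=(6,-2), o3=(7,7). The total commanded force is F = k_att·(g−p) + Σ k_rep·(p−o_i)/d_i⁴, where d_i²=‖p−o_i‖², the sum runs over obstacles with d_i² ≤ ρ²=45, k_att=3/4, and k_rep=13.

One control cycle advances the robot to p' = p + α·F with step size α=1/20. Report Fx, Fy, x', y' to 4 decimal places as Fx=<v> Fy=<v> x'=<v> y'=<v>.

F_att = 3/4·(g−p) = 3/4·(-11,-13) = (-8.2500,-9.7500)
o1: d²=26 ≤ ρ²=45; F_rep = 13·(5,-1)/26² = (0.0962,-0.0192)
o2: d²=116 > ρ²=45 → inactive
o3: d²=26 ≤ ρ²=45; F_rep = 13·(-5,1)/26² = (-0.0962,0.0192)
F = F_att + ΣF_rep = (-8.2500,-9.7500)
p' = p + 1/20·F = (1.5875,7.5125)

Fx=-8.2500 Fy=-9.7500 x'=1.5875 y'=7.5125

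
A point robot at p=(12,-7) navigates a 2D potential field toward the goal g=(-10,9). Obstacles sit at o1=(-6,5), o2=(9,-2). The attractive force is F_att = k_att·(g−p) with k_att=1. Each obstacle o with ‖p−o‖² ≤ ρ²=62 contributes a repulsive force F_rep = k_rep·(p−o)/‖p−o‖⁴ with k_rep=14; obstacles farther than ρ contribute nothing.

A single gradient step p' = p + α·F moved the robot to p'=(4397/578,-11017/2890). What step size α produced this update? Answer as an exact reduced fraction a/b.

α = 1/5

F_att = 1·(g−p) = 1·(-22,16) = (-22.0000,16.0000)
o1: d²=468 > ρ²=62 → inactive
o2: d²=34 ≤ ρ²=62; F_rep = 14·(3,-5)/34² = (0.0363,-0.0606)
F = F_att + ΣF_rep = (-21.9637,15.9394)
Δp = p'−p = (-4.3927,3.1879); α = Δx/Fx = (-2539/578) / (-12695/578) = 1/5
check: Δy/Fy = (9213/2890) / (9213/578) = 1/5 ✓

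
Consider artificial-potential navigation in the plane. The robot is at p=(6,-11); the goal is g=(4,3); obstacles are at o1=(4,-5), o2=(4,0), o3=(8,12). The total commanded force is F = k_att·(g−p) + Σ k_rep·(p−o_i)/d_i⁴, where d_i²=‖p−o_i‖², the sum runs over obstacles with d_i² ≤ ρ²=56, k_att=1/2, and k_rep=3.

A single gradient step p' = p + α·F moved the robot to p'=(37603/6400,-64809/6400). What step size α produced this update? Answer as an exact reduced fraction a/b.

α = 1/8

F_att = 1/2·(g−p) = 1/2·(-2,14) = (-1.0000,7.0000)
o1: d²=40 ≤ ρ²=56; F_rep = 3·(2,-6)/40² = (0.0037,-0.0112)
o2: d²=125 > ρ²=56 → inactive
o3: d²=533 > ρ²=56 → inactive
F = F_att + ΣF_rep = (-0.9962,6.9887)
Δp = p'−p = (-0.1245,0.8736); α = Δx/Fx = (-797/6400) / (-797/800) = 1/8
check: Δy/Fy = (5591/6400) / (5591/800) = 1/8 ✓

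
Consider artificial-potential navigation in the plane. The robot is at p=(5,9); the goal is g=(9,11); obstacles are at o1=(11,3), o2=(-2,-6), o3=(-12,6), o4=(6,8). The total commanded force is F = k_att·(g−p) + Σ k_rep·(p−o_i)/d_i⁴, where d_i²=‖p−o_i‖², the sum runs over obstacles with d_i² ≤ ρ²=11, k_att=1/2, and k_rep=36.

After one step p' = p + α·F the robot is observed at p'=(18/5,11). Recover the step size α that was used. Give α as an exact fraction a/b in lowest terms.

α = 1/5

F_att = 1/2·(g−p) = 1/2·(4,2) = (2.0000,1.0000)
o1: d²=72 > ρ²=11 → inactive
o2: d²=274 > ρ²=11 → inactive
o3: d²=298 > ρ²=11 → inactive
o4: d²=2 ≤ ρ²=11; F_rep = 36·(-1,1)/2² = (-9.0000,9.0000)
F = F_att + ΣF_rep = (-7.0000,10.0000)
Δp = p'−p = (-1.4000,2.0000); α = Δx/Fx = (-7/5) / (-7) = 1/5
check: Δy/Fy = (2) / (10) = 1/5 ✓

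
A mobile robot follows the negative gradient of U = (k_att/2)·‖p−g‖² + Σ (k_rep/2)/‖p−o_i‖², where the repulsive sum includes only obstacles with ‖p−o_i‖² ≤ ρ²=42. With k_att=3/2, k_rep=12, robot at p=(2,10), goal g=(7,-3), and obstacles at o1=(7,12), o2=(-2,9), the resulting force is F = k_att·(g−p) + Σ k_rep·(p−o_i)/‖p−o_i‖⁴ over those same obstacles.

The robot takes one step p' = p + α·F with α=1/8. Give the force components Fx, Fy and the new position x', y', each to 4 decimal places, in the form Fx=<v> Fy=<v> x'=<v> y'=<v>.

F_att = 3/2·(g−p) = 3/2·(5,-13) = (7.5000,-19.5000)
o1: d²=29 ≤ ρ²=42; F_rep = 12·(-5,-2)/29² = (-0.0713,-0.0285)
o2: d²=17 ≤ ρ²=42; F_rep = 12·(4,1)/17² = (0.1661,0.0415)
F = F_att + ΣF_rep = (7.5947,-19.4870)
p' = p + 1/8·F = (2.9493,7.5641)

Fx=7.5947 Fy=-19.4870 x'=2.9493 y'=7.5641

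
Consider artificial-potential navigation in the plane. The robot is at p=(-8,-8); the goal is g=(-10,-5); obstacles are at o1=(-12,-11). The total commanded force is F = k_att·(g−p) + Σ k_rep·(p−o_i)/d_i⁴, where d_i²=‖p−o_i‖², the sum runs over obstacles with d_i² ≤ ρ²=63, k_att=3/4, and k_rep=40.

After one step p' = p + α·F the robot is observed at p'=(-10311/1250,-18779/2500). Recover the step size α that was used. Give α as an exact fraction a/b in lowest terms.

α = 1/5

F_att = 3/4·(g−p) = 3/4·(-2,3) = (-1.5000,2.2500)
o1: d²=25 ≤ ρ²=63; F_rep = 40·(4,3)/25² = (0.2560,0.1920)
F = F_att + ΣF_rep = (-1.2440,2.4420)
Δp = p'−p = (-0.2488,0.4884); α = Δx/Fx = (-311/1250) / (-311/250) = 1/5
check: Δy/Fy = (1221/2500) / (1221/500) = 1/5 ✓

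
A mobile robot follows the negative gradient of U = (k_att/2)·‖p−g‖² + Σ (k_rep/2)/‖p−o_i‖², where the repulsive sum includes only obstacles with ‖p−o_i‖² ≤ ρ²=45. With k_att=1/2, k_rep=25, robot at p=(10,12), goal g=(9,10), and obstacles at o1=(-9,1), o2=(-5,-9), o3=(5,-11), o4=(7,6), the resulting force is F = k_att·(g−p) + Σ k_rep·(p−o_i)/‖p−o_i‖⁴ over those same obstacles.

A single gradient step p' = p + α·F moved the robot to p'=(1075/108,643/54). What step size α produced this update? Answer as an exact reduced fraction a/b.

F_att = 1/2·(g−p) = 1/2·(-1,-2) = (-0.5000,-1.0000)
o1: d²=482 > ρ²=45 → inactive
o2: d²=666 > ρ²=45 → inactive
o3: d²=554 > ρ²=45 → inactive
o4: d²=45 ≤ ρ²=45; F_rep = 25·(3,6)/45² = (0.0370,0.0741)
F = F_att + ΣF_rep = (-0.4630,-0.9259)
Δp = p'−p = (-0.0463,-0.0926); α = Δx/Fx = (-5/108) / (-25/54) = 1/10
check: Δy/Fy = (-5/54) / (-25/27) = 1/10 ✓

α = 1/10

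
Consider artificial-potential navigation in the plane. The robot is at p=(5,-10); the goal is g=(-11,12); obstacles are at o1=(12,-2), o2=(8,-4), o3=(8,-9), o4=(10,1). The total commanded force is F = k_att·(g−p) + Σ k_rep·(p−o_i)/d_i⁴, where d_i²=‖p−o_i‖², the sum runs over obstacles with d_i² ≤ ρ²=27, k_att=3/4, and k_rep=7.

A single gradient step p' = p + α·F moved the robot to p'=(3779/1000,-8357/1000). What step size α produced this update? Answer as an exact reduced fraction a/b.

α = 1/10

F_att = 3/4·(g−p) = 3/4·(-16,22) = (-12.0000,16.5000)
o1: d²=113 > ρ²=27 → inactive
o2: d²=45 > ρ²=27 → inactive
o3: d²=10 ≤ ρ²=27; F_rep = 7·(-3,-1)/10² = (-0.2100,-0.0700)
o4: d²=146 > ρ²=27 → inactive
F = F_att + ΣF_rep = (-12.2100,16.4300)
Δp = p'−p = (-1.2210,1.6430); α = Δx/Fx = (-1221/1000) / (-1221/100) = 1/10
check: Δy/Fy = (1643/1000) / (1643/100) = 1/10 ✓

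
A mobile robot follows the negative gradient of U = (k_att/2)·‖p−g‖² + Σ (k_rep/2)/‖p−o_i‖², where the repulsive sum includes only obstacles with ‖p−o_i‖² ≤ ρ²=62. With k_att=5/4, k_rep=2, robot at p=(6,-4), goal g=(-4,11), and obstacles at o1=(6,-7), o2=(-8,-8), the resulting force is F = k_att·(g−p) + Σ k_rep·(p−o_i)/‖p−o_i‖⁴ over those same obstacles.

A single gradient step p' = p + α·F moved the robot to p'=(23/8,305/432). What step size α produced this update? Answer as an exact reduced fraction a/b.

α = 1/4

F_att = 5/4·(g−p) = 5/4·(-10,15) = (-12.5000,18.7500)
o1: d²=9 ≤ ρ²=62; F_rep = 2·(0,3)/9² = (0.0000,0.0741)
o2: d²=212 > ρ²=62 → inactive
F = F_att + ΣF_rep = (-12.5000,18.8241)
Δp = p'−p = (-3.1250,4.7060); α = Δx/Fx = (-25/8) / (-25/2) = 1/4
check: Δy/Fy = (2033/432) / (2033/108) = 1/4 ✓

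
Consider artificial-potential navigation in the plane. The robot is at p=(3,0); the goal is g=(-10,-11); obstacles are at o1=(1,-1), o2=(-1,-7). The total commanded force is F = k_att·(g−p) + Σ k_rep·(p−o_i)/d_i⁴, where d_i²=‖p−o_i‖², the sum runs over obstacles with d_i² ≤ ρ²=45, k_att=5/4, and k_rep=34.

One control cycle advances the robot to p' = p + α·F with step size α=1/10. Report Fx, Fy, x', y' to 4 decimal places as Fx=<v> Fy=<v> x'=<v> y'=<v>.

Fx=-13.5300 Fy=-12.3900 x'=1.6470 y'=-1.2390

F_att = 5/4·(g−p) = 5/4·(-13,-11) = (-16.2500,-13.7500)
o1: d²=5 ≤ ρ²=45; F_rep = 34·(2,1)/5² = (2.7200,1.3600)
o2: d²=65 > ρ²=45 → inactive
F = F_att + ΣF_rep = (-13.5300,-12.3900)
p' = p + 1/10·F = (1.6470,-1.2390)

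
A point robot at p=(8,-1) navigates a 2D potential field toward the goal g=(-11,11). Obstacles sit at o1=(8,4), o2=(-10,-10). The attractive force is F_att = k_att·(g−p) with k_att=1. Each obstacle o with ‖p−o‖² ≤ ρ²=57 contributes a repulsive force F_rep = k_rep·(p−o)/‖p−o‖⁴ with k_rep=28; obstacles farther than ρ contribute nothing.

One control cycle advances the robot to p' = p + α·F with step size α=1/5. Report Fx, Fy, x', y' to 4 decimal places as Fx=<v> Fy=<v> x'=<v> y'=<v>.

F_att = 1·(g−p) = 1·(-19,12) = (-19.0000,12.0000)
o1: d²=25 ≤ ρ²=57; F_rep = 28·(0,-5)/25² = (0.0000,-0.2240)
o2: d²=405 > ρ²=57 → inactive
F = F_att + ΣF_rep = (-19.0000,11.7760)
p' = p + 1/5·F = (4.2000,1.3552)

Fx=-19.0000 Fy=11.7760 x'=4.2000 y'=1.3552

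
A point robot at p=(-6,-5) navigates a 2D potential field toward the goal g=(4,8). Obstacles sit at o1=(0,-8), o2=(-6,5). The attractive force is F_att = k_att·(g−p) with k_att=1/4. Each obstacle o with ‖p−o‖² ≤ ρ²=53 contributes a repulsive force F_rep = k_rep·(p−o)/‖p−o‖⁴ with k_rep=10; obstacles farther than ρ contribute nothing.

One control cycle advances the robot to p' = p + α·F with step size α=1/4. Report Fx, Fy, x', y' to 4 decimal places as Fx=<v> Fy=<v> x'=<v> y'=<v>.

Fx=2.4704 Fy=3.2648 x'=-5.3824 y'=-4.1838

F_att = 1/4·(g−p) = 1/4·(10,13) = (2.5000,3.2500)
o1: d²=45 ≤ ρ²=53; F_rep = 10·(-6,3)/45² = (-0.0296,0.0148)
o2: d²=100 > ρ²=53 → inactive
F = F_att + ΣF_rep = (2.4704,3.2648)
p' = p + 1/4·F = (-5.3824,-4.1838)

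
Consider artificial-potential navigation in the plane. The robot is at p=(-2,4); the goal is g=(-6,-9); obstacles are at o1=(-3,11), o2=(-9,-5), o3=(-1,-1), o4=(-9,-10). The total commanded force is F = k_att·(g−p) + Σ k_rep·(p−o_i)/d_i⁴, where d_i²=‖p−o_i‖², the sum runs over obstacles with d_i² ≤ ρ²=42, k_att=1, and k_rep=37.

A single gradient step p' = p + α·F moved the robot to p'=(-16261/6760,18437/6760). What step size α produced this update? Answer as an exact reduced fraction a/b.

α = 1/10

F_att = 1·(g−p) = 1·(-4,-13) = (-4.0000,-13.0000)
o1: d²=50 > ρ²=42 → inactive
o2: d²=130 > ρ²=42 → inactive
o3: d²=26 ≤ ρ²=42; F_rep = 37·(-1,5)/26² = (-0.0547,0.2737)
o4: d²=245 > ρ²=42 → inactive
F = F_att + ΣF_rep = (-4.0547,-12.7263)
Δp = p'−p = (-0.4055,-1.2726); α = Δx/Fx = (-2741/6760) / (-2741/676) = 1/10
check: Δy/Fy = (-8603/6760) / (-8603/676) = 1/10 ✓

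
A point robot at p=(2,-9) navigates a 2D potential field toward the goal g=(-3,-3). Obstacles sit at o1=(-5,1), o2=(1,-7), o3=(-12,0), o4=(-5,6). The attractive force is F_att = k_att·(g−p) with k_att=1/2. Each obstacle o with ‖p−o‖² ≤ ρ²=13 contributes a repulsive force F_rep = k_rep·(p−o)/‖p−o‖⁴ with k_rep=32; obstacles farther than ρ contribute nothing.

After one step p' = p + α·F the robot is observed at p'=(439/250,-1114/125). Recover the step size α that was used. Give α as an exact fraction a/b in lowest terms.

F_att = 1/2·(g−p) = 1/2·(-5,6) = (-2.5000,3.0000)
o1: d²=149 > ρ²=13 → inactive
o2: d²=5 ≤ ρ²=13; F_rep = 32·(1,-2)/5² = (1.2800,-2.5600)
o3: d²=277 > ρ²=13 → inactive
o4: d²=274 > ρ²=13 → inactive
F = F_att + ΣF_rep = (-1.2200,0.4400)
Δp = p'−p = (-0.2440,0.0880); α = Δx/Fx = (-61/250) / (-61/50) = 1/5
check: Δy/Fy = (11/125) / (11/25) = 1/5 ✓

α = 1/5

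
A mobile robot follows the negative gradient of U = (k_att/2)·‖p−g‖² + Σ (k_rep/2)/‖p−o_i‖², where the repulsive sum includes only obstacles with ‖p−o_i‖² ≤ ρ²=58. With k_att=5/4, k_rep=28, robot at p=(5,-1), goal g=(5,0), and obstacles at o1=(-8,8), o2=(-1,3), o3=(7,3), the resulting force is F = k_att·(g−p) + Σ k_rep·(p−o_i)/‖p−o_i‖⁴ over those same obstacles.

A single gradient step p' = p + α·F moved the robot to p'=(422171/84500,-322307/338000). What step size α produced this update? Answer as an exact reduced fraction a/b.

α = 1/20

F_att = 5/4·(g−p) = 5/4·(0,1) = (0.0000,1.2500)
o1: d²=250 > ρ²=58 → inactive
o2: d²=52 ≤ ρ²=58; F_rep = 28·(6,-4)/52² = (0.0621,-0.0414)
o3: d²=20 ≤ ρ²=58; F_rep = 28·(-2,-4)/20² = (-0.1400,-0.2800)
F = F_att + ΣF_rep = (-0.0779,0.9286)
Δp = p'−p = (-0.0039,0.0464); α = Δx/Fx = (-329/84500) / (-329/4225) = 1/20
check: Δy/Fy = (15693/338000) / (15693/16900) = 1/20 ✓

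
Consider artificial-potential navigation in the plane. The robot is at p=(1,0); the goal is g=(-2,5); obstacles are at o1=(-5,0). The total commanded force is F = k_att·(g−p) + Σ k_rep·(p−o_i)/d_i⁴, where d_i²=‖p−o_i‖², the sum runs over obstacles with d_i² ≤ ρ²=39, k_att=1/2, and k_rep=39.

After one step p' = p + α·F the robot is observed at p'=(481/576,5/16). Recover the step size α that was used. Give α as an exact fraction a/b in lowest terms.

α = 1/8

F_att = 1/2·(g−p) = 1/2·(-3,5) = (-1.5000,2.5000)
o1: d²=36 ≤ ρ²=39; F_rep = 39·(6,0)/36² = (0.1806,0.0000)
F = F_att + ΣF_rep = (-1.3194,2.5000)
Δp = p'−p = (-0.1649,0.3125); α = Δx/Fx = (-95/576) / (-95/72) = 1/8
check: Δy/Fy = (5/16) / (5/2) = 1/8 ✓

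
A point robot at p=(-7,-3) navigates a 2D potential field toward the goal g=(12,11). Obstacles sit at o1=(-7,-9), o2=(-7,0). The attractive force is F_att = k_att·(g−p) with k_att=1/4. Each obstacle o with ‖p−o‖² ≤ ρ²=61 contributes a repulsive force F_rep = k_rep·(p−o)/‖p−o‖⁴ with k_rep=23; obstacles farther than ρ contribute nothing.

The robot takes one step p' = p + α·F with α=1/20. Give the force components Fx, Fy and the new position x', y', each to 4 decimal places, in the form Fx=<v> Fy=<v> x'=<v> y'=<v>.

F_att = 1/4·(g−p) = 1/4·(19,14) = (4.7500,3.5000)
o1: d²=36 ≤ ρ²=61; F_rep = 23·(0,6)/36² = (0.0000,0.1065)
o2: d²=9 ≤ ρ²=61; F_rep = 23·(0,-3)/9² = (0.0000,-0.8519)
F = F_att + ΣF_rep = (4.7500,2.7546)
p' = p + 1/20·F = (-6.7625,-2.8623)

Fx=4.7500 Fy=2.7546 x'=-6.7625 y'=-2.8623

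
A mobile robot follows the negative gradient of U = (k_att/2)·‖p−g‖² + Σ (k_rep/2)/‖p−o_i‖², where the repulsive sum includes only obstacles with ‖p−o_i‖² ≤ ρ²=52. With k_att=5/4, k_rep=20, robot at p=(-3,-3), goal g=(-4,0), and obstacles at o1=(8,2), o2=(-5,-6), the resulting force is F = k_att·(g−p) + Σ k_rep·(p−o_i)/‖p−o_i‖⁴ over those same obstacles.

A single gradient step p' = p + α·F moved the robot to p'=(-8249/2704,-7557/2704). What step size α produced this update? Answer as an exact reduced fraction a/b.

α = 1/20

F_att = 5/4·(g−p) = 5/4·(-1,3) = (-1.2500,3.7500)
o1: d²=146 > ρ²=52 → inactive
o2: d²=13 ≤ ρ²=52; F_rep = 20·(2,3)/13² = (0.2367,0.3550)
F = F_att + ΣF_rep = (-1.0133,4.1050)
Δp = p'−p = (-0.0507,0.2053); α = Δx/Fx = (-137/2704) / (-685/676) = 1/20
check: Δy/Fy = (555/2704) / (2775/676) = 1/20 ✓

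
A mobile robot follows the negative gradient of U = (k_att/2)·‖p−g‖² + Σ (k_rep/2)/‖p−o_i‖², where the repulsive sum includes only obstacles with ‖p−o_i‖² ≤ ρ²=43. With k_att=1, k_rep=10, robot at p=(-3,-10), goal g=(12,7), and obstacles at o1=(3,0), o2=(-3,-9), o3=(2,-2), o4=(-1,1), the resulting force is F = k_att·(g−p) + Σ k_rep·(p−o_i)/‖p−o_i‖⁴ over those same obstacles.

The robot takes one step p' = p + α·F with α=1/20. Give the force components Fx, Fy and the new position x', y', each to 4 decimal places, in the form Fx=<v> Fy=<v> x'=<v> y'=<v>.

F_att = 1·(g−p) = 1·(15,17) = (15.0000,17.0000)
o1: d²=136 > ρ²=43 → inactive
o2: d²=1 ≤ ρ²=43; F_rep = 10·(0,-1)/1² = (0.0000,-10.0000)
o3: d²=89 > ρ²=43 → inactive
o4: d²=125 > ρ²=43 → inactive
F = F_att + ΣF_rep = (15.0000,7.0000)
p' = p + 1/20·F = (-2.2500,-9.6500)

Fx=15.0000 Fy=7.0000 x'=-2.2500 y'=-9.6500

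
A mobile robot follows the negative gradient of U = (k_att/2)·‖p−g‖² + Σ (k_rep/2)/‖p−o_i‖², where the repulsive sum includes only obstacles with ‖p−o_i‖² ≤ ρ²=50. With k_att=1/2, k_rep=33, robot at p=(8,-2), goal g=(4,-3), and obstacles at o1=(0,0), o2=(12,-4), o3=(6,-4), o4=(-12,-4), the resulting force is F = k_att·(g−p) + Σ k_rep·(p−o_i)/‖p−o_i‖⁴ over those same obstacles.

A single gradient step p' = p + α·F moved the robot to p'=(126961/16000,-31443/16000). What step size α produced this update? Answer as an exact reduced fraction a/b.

α = 1/20

F_att = 1/2·(g−p) = 1/2·(-4,-1) = (-2.0000,-0.5000)
o1: d²=68 > ρ²=50 → inactive
o2: d²=20 ≤ ρ²=50; F_rep = 33·(-4,2)/20² = (-0.3300,0.1650)
o3: d²=8 ≤ ρ²=50; F_rep = 33·(2,2)/8² = (1.0312,1.0312)
o4: d²=404 > ρ²=50 → inactive
F = F_att + ΣF_rep = (-1.2988,0.6963)
Δp = p'−p = (-0.0649,0.0348); α = Δx/Fx = (-1039/16000) / (-1039/800) = 1/20
check: Δy/Fy = (557/16000) / (557/800) = 1/20 ✓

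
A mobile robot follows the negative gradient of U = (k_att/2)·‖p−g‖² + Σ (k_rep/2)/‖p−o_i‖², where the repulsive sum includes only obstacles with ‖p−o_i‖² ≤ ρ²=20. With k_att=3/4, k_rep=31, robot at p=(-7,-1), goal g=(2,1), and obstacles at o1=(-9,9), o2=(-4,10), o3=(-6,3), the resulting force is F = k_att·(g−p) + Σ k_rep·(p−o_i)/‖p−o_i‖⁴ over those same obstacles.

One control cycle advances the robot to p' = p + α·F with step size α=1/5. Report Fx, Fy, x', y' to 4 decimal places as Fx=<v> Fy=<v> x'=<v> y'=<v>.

F_att = 3/4·(g−p) = 3/4·(9,2) = (6.7500,1.5000)
o1: d²=104 > ρ²=20 → inactive
o2: d²=130 > ρ²=20 → inactive
o3: d²=17 ≤ ρ²=20; F_rep = 31·(-1,-4)/17² = (-0.1073,-0.4291)
F = F_att + ΣF_rep = (6.6427,1.0709)
p' = p + 1/5·F = (-5.6715,-0.7858)

Fx=6.6427 Fy=1.0709 x'=-5.6715 y'=-0.7858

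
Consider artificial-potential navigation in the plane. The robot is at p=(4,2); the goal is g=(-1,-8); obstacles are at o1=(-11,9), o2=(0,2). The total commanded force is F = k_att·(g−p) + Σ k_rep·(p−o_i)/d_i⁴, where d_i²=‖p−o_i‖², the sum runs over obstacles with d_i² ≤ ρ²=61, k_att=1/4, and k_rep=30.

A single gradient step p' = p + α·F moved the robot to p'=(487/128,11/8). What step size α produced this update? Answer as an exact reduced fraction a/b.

α = 1/4

F_att = 1/4·(g−p) = 1/4·(-5,-10) = (-1.2500,-2.5000)
o1: d²=274 > ρ²=61 → inactive
o2: d²=16 ≤ ρ²=61; F_rep = 30·(4,0)/16² = (0.4688,0.0000)
F = F_att + ΣF_rep = (-0.7812,-2.5000)
Δp = p'−p = (-0.1953,-0.6250); α = Δx/Fx = (-25/128) / (-25/32) = 1/4
check: Δy/Fy = (-5/8) / (-5/2) = 1/4 ✓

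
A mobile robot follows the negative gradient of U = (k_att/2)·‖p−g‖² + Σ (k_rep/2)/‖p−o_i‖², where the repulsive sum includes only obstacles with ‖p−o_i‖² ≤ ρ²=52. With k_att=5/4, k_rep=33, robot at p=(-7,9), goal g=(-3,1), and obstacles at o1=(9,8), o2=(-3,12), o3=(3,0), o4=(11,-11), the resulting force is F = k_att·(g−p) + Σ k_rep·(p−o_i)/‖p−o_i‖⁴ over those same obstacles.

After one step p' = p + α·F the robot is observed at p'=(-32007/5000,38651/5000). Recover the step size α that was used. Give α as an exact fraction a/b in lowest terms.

α = 1/8

F_att = 5/4·(g−p) = 5/4·(4,-8) = (5.0000,-10.0000)
o1: d²=257 > ρ²=52 → inactive
o2: d²=25 ≤ ρ²=52; F_rep = 33·(-4,-3)/25² = (-0.2112,-0.1584)
o3: d²=181 > ρ²=52 → inactive
o4: d²=724 > ρ²=52 → inactive
F = F_att + ΣF_rep = (4.7888,-10.1584)
Δp = p'−p = (0.5986,-1.2698); α = Δx/Fx = (2993/5000) / (2993/625) = 1/8
check: Δy/Fy = (-6349/5000) / (-6349/625) = 1/8 ✓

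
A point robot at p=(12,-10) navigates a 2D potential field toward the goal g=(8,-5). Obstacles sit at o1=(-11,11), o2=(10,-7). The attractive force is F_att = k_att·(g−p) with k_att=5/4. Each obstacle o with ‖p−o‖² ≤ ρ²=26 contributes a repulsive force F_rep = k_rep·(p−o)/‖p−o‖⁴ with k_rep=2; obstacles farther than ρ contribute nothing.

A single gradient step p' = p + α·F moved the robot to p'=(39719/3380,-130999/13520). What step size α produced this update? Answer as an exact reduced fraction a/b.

α = 1/20

F_att = 5/4·(g−p) = 5/4·(-4,5) = (-5.0000,6.2500)
o1: d²=970 > ρ²=26 → inactive
o2: d²=13 ≤ ρ²=26; F_rep = 2·(2,-3)/13² = (0.0237,-0.0355)
F = F_att + ΣF_rep = (-4.9763,6.2145)
Δp = p'−p = (-0.2488,0.3107); α = Δx/Fx = (-841/3380) / (-841/169) = 1/20
check: Δy/Fy = (4201/13520) / (4201/676) = 1/20 ✓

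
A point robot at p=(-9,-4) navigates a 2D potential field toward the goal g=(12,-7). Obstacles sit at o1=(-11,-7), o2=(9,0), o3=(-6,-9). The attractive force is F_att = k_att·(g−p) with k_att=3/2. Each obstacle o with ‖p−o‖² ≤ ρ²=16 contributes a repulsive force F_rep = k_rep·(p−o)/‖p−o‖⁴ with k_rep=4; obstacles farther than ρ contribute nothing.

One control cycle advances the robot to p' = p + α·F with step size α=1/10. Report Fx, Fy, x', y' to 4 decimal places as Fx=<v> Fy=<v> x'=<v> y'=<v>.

Fx=31.5473 Fy=-4.4290 x'=-5.8453 y'=-4.4429

F_att = 3/2·(g−p) = 3/2·(21,-3) = (31.5000,-4.5000)
o1: d²=13 ≤ ρ²=16; F_rep = 4·(2,3)/13² = (0.0473,0.0710)
o2: d²=340 > ρ²=16 → inactive
o3: d²=34 > ρ²=16 → inactive
F = F_att + ΣF_rep = (31.5473,-4.4290)
p' = p + 1/10·F = (-5.8453,-4.4429)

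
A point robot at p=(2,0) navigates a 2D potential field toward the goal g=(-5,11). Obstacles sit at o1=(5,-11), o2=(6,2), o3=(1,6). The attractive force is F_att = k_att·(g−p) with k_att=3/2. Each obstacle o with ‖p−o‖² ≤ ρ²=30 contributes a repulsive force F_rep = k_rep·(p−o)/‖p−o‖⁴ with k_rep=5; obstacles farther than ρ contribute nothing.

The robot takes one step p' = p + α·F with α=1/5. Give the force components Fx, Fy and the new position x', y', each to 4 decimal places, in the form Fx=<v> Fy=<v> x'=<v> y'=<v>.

F_att = 3/2·(g−p) = 3/2·(-7,11) = (-10.5000,16.5000)
o1: d²=130 > ρ²=30 → inactive
o2: d²=20 ≤ ρ²=30; F_rep = 5·(-4,-2)/20² = (-0.0500,-0.0250)
o3: d²=37 > ρ²=30 → inactive
F = F_att + ΣF_rep = (-10.5500,16.4750)
p' = p + 1/5·F = (-0.1100,3.2950)

Fx=-10.5500 Fy=16.4750 x'=-0.1100 y'=3.2950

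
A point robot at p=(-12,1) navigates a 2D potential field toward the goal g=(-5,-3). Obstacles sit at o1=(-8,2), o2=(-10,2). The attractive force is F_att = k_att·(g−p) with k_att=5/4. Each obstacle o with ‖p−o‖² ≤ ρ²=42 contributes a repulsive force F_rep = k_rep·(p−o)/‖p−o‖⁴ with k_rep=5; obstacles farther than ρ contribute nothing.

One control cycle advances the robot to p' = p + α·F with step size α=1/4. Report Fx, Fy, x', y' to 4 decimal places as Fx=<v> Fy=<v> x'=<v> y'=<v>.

F_att = 5/4·(g−p) = 5/4·(7,-4) = (8.7500,-5.0000)
o1: d²=17 ≤ ρ²=42; F_rep = 5·(-4,-1)/17² = (-0.0692,-0.0173)
o2: d²=5 ≤ ρ²=42; F_rep = 5·(-2,-1)/5² = (-0.4000,-0.2000)
F = F_att + ΣF_rep = (8.2808,-5.2173)
p' = p + 1/4·F = (-9.9298,-0.3043)

Fx=8.2808 Fy=-5.2173 x'=-9.9298 y'=-0.3043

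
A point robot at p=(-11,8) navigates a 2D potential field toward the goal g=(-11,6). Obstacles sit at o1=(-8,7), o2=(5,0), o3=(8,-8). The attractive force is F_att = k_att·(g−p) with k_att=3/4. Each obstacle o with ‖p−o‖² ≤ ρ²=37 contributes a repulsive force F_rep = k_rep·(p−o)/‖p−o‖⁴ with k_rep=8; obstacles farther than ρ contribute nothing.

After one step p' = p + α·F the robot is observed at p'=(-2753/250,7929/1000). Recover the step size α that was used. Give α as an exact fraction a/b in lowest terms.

F_att = 3/4·(g−p) = 3/4·(0,-2) = (0.0000,-1.5000)
o1: d²=10 ≤ ρ²=37; F_rep = 8·(-3,1)/10² = (-0.2400,0.0800)
o2: d²=320 > ρ²=37 → inactive
o3: d²=617 > ρ²=37 → inactive
F = F_att + ΣF_rep = (-0.2400,-1.4200)
Δp = p'−p = (-0.0120,-0.0710); α = Δx/Fx = (-3/250) / (-6/25) = 1/20
check: Δy/Fy = (-71/1000) / (-71/50) = 1/20 ✓

α = 1/20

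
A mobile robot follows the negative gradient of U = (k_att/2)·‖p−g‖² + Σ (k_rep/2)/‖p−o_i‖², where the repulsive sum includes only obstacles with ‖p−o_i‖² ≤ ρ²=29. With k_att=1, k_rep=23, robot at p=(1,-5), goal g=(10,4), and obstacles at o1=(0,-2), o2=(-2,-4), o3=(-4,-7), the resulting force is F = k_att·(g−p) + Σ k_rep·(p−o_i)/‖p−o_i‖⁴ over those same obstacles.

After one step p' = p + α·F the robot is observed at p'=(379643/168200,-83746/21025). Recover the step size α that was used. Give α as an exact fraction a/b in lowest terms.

F_att = 1·(g−p) = 1·(9,9) = (9.0000,9.0000)
o1: d²=10 ≤ ρ²=29; F_rep = 23·(1,-3)/10² = (0.2300,-0.6900)
o2: d²=10 ≤ ρ²=29; F_rep = 23·(3,-1)/10² = (0.6900,-0.2300)
o3: d²=29 ≤ ρ²=29; F_rep = 23·(5,2)/29² = (0.1367,0.0547)
F = F_att + ΣF_rep = (10.0567,8.1347)
Δp = p'−p = (1.2571,1.0168); α = Δx/Fx = (211443/168200) / (211443/21025) = 1/8
check: Δy/Fy = (21379/21025) / (171032/21025) = 1/8 ✓

α = 1/8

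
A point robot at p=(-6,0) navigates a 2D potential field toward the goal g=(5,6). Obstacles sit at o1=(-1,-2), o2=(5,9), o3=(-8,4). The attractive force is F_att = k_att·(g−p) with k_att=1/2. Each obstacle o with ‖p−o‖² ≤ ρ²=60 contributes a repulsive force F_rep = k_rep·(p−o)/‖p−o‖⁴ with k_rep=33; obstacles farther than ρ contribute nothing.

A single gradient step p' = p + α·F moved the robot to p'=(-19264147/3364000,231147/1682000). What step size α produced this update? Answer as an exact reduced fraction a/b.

α = 1/20

F_att = 1/2·(g−p) = 1/2·(11,6) = (5.5000,3.0000)
o1: d²=29 ≤ ρ²=60; F_rep = 33·(-5,2)/29² = (-0.1962,0.0785)
o2: d²=202 > ρ²=60 → inactive
o3: d²=20 ≤ ρ²=60; F_rep = 33·(2,-4)/20² = (0.1650,-0.3300)
F = F_att + ΣF_rep = (5.4688,2.7485)
Δp = p'−p = (0.2734,0.1374); α = Δx/Fx = (919853/3364000) / (919853/168200) = 1/20
check: Δy/Fy = (231147/1682000) / (231147/84100) = 1/20 ✓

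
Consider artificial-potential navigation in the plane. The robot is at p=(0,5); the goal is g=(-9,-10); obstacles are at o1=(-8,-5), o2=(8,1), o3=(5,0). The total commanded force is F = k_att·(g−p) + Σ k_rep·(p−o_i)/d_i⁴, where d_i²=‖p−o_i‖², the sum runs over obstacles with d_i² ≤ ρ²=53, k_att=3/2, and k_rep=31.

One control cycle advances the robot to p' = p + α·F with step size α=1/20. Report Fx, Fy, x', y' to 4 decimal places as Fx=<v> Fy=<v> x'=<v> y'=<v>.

Fx=-13.5620 Fy=-22.4380 x'=-0.6781 y'=3.8781

F_att = 3/2·(g−p) = 3/2·(-9,-15) = (-13.5000,-22.5000)
o1: d²=164 > ρ²=53 → inactive
o2: d²=80 > ρ²=53 → inactive
o3: d²=50 ≤ ρ²=53; F_rep = 31·(-5,5)/50² = (-0.0620,0.0620)
F = F_att + ΣF_rep = (-13.5620,-22.4380)
p' = p + 1/20·F = (-0.6781,3.8781)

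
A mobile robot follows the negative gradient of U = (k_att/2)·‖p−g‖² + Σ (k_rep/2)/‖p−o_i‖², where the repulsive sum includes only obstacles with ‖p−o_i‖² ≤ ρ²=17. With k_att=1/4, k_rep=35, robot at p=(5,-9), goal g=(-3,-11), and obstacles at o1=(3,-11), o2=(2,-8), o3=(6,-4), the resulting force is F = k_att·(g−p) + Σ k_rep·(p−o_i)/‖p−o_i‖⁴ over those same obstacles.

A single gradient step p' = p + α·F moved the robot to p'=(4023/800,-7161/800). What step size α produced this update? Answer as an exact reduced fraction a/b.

α = 1/5

F_att = 1/4·(g−p) = 1/4·(-8,-2) = (-2.0000,-0.5000)
o1: d²=8 ≤ ρ²=17; F_rep = 35·(2,2)/8² = (1.0938,1.0938)
o2: d²=10 ≤ ρ²=17; F_rep = 35·(3,-1)/10² = (1.0500,-0.3500)
o3: d²=26 > ρ²=17 → inactive
F = F_att + ΣF_rep = (0.1437,0.2437)
Δp = p'−p = (0.0288,0.0488); α = Δx/Fx = (23/800) / (23/160) = 1/5
check: Δy/Fy = (39/800) / (39/160) = 1/5 ✓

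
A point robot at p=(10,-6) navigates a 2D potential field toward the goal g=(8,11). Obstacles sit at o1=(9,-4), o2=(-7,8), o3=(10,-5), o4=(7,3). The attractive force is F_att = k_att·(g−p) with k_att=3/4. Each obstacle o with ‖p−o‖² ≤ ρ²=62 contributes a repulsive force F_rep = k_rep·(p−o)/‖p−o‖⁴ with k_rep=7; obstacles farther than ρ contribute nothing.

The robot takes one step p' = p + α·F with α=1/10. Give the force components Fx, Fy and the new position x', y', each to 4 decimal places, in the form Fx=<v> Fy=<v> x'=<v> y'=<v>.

Fx=-1.2200 Fy=5.1900 x'=9.8780 y'=-5.4810

F_att = 3/4·(g−p) = 3/4·(-2,17) = (-1.5000,12.7500)
o1: d²=5 ≤ ρ²=62; F_rep = 7·(1,-2)/5² = (0.2800,-0.5600)
o2: d²=485 > ρ²=62 → inactive
o3: d²=1 ≤ ρ²=62; F_rep = 7·(0,-1)/1² = (0.0000,-7.0000)
o4: d²=90 > ρ²=62 → inactive
F = F_att + ΣF_rep = (-1.2200,5.1900)
p' = p + 1/10·F = (9.8780,-5.4810)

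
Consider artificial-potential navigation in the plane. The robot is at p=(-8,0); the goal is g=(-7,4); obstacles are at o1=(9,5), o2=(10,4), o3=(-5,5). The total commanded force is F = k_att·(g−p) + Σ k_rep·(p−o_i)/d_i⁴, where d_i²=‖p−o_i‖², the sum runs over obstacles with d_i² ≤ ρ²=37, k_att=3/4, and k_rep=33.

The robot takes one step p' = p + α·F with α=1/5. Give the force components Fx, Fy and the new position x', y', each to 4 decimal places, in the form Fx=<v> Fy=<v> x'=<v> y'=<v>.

F_att = 3/4·(g−p) = 3/4·(1,4) = (0.7500,3.0000)
o1: d²=314 > ρ²=37 → inactive
o2: d²=340 > ρ²=37 → inactive
o3: d²=34 ≤ ρ²=37; F_rep = 33·(-3,-5)/34² = (-0.0856,-0.1427)
F = F_att + ΣF_rep = (0.6644,2.8573)
p' = p + 1/5·F = (-7.8671,0.5715)

Fx=0.6644 Fy=2.8573 x'=-7.8671 y'=0.5715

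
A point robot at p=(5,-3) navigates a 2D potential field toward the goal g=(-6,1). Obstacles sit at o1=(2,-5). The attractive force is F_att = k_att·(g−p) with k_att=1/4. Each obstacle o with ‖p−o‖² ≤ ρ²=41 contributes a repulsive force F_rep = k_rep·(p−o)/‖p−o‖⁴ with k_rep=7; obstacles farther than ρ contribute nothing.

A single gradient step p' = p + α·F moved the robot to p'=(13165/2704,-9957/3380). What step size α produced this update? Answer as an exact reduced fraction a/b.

α = 1/20

F_att = 1/4·(g−p) = 1/4·(-11,4) = (-2.7500,1.0000)
o1: d²=13 ≤ ρ²=41; F_rep = 7·(3,2)/13² = (0.1243,0.0828)
F = F_att + ΣF_rep = (-2.6257,1.0828)
Δp = p'−p = (-0.1313,0.0541); α = Δx/Fx = (-355/2704) / (-1775/676) = 1/20
check: Δy/Fy = (183/3380) / (183/169) = 1/20 ✓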